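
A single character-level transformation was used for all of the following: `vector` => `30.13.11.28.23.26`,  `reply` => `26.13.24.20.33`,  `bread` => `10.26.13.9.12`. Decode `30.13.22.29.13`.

v is letter #22 and maps to 30: an offset of 8. The number is (letter's place in the alphabet, a=1) + 8.
Undoing it on 30.13.22.29.13: 30→(30−8)÷1=22=v, 13→(13−8)÷1=5=e, 22→(22−8)÷1=14=n, 29→(29−8)÷1=21=u, 13→(13−8)÷1=5=e.

venue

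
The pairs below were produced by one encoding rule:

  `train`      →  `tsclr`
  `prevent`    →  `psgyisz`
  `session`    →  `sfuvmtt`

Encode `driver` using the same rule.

dskyiw

In train: t→t is +0, r→s is +1, a→c is +2, i→l is +3 — the shift increases by 1 each position. The shift increases by 1 at each position, starting from +0: 0, 1, 2, ….
For driver: d+0=d, r+1=s, i+2=k, v+3=y, e+4=i, r+5=w.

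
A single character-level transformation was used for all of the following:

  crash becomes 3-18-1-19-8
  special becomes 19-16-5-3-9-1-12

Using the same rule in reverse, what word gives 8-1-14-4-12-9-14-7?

Each letter is replaced by its alphabet position (a=1, b=2, …, z=26).
Decoding 8-1-14-4-12-9-14-7: 8=h, 1=a, 14=n, 4=d, 12=l, 9=i, 14=n, 7=g.

handling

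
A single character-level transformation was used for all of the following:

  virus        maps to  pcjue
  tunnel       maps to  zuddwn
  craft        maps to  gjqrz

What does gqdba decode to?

candy

v(21)→p(15) and i(8)→c(2) fit y≡21x+16 (mod 26); the inverse of 21 mod 26 is 5. This is an affine cipher: with a=0,…,z=25, each position x becomes (21x+16) mod 26.
Decoding gqdba: g(6)→5·(6−16)≡2=c; q(16)→5·(16−16)≡0=a; d(3)→5·(3−16)≡13=n; b(1)→5·(1−16)≡3=d; a(0)→5·(0−16)≡24=y (all mod 26).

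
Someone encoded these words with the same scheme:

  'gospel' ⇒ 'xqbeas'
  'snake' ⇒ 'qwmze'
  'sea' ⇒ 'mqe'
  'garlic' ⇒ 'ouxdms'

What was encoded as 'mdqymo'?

The output letters match the input read backwards, each shifted +12: gospel reversed is lepsog. Read the word backwards and shift each letter +12.
Decoding mdqymo: shift back: m−12=a, d−12=r, q−12=e, y−12=m, m−12=a, o−12=c → aremac; then reverse → camera.

camera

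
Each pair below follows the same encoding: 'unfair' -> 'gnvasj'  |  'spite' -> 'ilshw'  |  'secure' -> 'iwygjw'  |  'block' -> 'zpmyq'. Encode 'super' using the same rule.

u(20)→g(6) and n(13)→n(13) fit y≡25x+0 (mod 26); the inverse of 25 mod 26 is 25. Treating letters as 0–25, the rule is x ↦ 25x + 0 (mod 26).
For super: s(18)→25·18+0≡8=i; u(20)→25·20+0≡6=g; p(15)→25·15+0≡11=l; e(4)→25·4+0≡22=w; r(17)→25·17+0≡9=j (all mod 26).

iglwj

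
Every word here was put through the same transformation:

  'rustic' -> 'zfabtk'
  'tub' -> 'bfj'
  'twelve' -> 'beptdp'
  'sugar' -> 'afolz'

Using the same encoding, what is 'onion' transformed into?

The shift depends on letter class: consonant r→z is +8, but vowel u→f is +11. Two shifts are in play — +11 for a/e/i/o/u, +8 for every other letter.
On onion: o(vowel)+11=z, n(cons)+8=v, i(vowel)+11=t, o(vowel)+11=z, n(cons)+8=v.

zvtzv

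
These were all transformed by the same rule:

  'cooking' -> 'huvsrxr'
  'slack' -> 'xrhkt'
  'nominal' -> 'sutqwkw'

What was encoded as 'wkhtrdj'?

reality

In cooking: c→h is +5, o→u is +6, o→v is +7, k→s is +8 — the shift increases by 1 each position. Each letter shifts forward by (position + 5), i.e. 5, 6, 7, … — the shift grows by one for each successive letter.
Undoing it on wkhtrdj: w−5=r, k−6=e, h−7=a, t−8=l, r−9=i, d−10=t, j−11=y.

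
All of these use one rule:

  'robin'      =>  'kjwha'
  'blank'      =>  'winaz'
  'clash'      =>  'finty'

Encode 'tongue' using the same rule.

r(17)→k(10) and o(14)→j(9) fit y≡9x+13 (mod 26); the inverse of 9 mod 26 is 3. Treating letters as 0–25, the rule is x ↦ 9x + 13 (mod 26).
Applying it to tongue: t(19)→9·19+13≡2=c; o(14)→9·14+13≡9=j; n(13)→9·13+13≡0=a; g(6)→9·6+13≡15=p; u(20)→9·20+13≡11=l; e(4)→9·4+13≡23=x (all mod 26).

cjaplx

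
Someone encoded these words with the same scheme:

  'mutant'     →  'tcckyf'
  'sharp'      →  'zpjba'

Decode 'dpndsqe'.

whether

In mutant: m→t is +7, u→c is +8, t→c is +9, a→k is +10 — the shift increases by 1 each position. Each letter shifts forward by (position + 7), i.e. 7, 8, 9, … — the shift grows by one for each successive letter.
Reversing it on dpndsqe: d−7=w, p−8=h, n−9=e, d−10=t, s−11=h, q−12=e, e−13=r.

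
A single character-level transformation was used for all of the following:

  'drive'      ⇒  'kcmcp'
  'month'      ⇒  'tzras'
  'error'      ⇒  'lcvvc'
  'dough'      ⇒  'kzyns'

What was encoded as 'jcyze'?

A repeating key of period 3 is used — shifts +7, +11, +4 over and over.
Reversing it on jcyze: j−7=c, c−11=r, y−4=u, z−7=s, e−11=t.

crust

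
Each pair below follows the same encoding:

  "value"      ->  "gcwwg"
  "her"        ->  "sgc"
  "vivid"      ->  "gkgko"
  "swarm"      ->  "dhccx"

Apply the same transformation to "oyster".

Two shifts are in play — +2 for a/e/i/o/u, +11 for every other letter.
On oyster: o(vowel)+2=q, y(cons)+11=j, s(cons)+11=d, t(cons)+11=e, e(vowel)+2=g, r(cons)+11=c.

qjdegc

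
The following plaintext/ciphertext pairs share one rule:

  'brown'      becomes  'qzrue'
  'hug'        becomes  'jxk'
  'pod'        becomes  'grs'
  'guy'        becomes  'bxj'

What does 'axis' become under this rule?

vlad

The output letters match the input read backwards, each shifted +3: brown reversed is nworb. The word is reversed, then every letter is shifted forward by 3.
On axis: reverse → sixa; then shift: s+3=v, i+3=l, x+3=a, a+3=d.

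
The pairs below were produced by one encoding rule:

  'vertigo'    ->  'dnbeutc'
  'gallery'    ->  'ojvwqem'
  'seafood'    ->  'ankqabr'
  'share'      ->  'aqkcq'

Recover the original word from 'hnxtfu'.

zenith

In vertigo: v→d is +8, e→n is +9, r→b is +10, t→e is +11 — the shift increases by 1 each position. Letter i (0-indexed) is shifted by i+8, so successive shifts are 8, 9, 10, ….
Reversing it on hnxtfu: h−8=z, n−9=e, x−10=n, t−11=i, f−12=t, u−13=h.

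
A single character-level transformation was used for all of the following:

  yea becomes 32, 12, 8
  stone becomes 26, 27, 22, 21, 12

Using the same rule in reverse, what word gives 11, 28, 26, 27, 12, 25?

duster

Each letter is replaced by its alphabet position (a=1..z=26) + 7.
Reversing it on 11, 28, 26, 27, 12, 25: 11→(11−7)÷1=4=d, 28→(28−7)÷1=21=u, 26→(26−7)÷1=19=s, 27→(27−7)÷1=20=t, 12→(12−7)÷1=5=e, 25→(25−7)÷1=18=r.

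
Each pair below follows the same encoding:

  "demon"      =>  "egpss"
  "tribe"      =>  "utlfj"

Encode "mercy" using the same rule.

ngugd

In demon: d→e is +1, e→g is +2, m→p is +3, o→s is +4 — the shift increases by 1 each position. The shift increases by 1 at each position, starting from +1: 1, 2, 3, ….
For mercy: m+1=n, e+2=g, r+3=u, c+4=g, y+5=d.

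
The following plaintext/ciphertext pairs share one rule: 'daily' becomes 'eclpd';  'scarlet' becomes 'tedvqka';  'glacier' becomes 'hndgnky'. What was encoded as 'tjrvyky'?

shorter

Each letter shifts forward by (position + 1), i.e. 1, 2, 3, … — the shift grows by one for each successive letter.
Reversing it on tjrvyky: t−1=s, j−2=h, r−3=o, v−4=r, y−5=t, k−6=e, y−7=r.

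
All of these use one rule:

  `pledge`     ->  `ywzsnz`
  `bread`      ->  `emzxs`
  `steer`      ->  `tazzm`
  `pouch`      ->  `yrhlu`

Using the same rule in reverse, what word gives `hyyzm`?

p(15)→y(24) and l(11)→w(22) fit y≡7x+23 (mod 26); the inverse of 7 mod 26 is 15. This is an affine cipher: with a=0,…,z=25, each position x becomes (7x+23) mod 26.
Decoding hyyzm: h(7)→15·(7−23)≡20=u; y(24)→15·(24−23)≡15=p; y(24)→15·(24−23)≡15=p; z(25)→15·(25−23)≡4=e; m(12)→15·(12−23)≡17=r (all mod 26).

upper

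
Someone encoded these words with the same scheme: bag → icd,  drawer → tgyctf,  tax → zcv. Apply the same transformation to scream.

ocgteu

The output letters match the input read backwards, each shifted +2: bag reversed is gab. Read the word backwards and shift each letter +2.
For scream: reverse → maercs; then shift: m+2=o, a+2=c, e+2=g, r+2=t, c+2=e, s+2=u.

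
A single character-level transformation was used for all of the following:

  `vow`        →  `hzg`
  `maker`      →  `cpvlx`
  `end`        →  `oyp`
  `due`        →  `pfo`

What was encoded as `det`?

its

The output letters match the input read backwards, each shifted +11: vow reversed is wov. Read the word backwards and shift each letter +11.
Decoding det: shift back: d−11=s, e−11=t, t−11=i → sti; then reverse → its.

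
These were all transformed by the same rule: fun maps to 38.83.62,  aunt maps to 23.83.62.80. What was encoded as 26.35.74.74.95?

berry

f(#6)→38 and u(#21)→83: differences scale by 3, so n = 3·pos + 20. Each letter becomes 3×(its alphabet position, a=1..z=26) + 20.
Undoing it on 26.35.74.74.95: 26→(26−20)÷3=2=b, 35→(35−20)÷3=5=e, 74→(74−20)÷3=18=r, 74→(74−20)÷3=18=r, 95→(95−20)÷3=25=y.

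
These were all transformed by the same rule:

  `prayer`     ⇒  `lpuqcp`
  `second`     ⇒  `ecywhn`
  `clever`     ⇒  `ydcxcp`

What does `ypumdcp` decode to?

crawler

p(15)→l(11) and r(17)→p(15) fit y≡15x+20 (mod 26); the inverse of 15 mod 26 is 7. Each letter's alphabet position (a=0..z=25) is mapped through 15·x+20 mod 26 — an affine cipher.
Decoding ypumdcp: y(24)→7·(24−20)≡2=c; p(15)→7·(15−20)≡17=r; u(20)→7·(20−20)≡0=a; m(12)→7·(12−20)≡22=w; d(3)→7·(3−20)≡11=l; c(2)→7·(2−20)≡4=e; p(15)→7·(15−20)≡17=r (all mod 26).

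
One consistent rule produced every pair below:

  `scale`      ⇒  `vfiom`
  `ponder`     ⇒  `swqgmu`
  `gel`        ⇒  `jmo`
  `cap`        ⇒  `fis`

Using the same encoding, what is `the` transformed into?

The shift depends on letter class: consonant s→v is +3, but vowel a→i is +8. The rule splits by letter class: vowels +8, consonants +3.
On the: t(cons)+3=w, h(cons)+3=k, e(vowel)+8=m.

wkm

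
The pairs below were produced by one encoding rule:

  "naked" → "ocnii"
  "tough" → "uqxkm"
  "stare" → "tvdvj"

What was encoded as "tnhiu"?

The shift increases by 1 at each position, starting from +1: 1, 2, 3, ….
Undoing it on tnhiu: t−1=s, n−2=l, h−3=e, i−4=e, u−5=p.

sleep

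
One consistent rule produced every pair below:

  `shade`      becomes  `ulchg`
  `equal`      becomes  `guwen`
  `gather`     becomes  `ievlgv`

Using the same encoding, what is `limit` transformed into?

nmomv

It's a Vigenère-style cipher with numeric key [2,4]: position i shifts by key[i mod 2].
Applying it to limit: l+2=n, i+4=m, m+2=o, i+4=m, t+2=v.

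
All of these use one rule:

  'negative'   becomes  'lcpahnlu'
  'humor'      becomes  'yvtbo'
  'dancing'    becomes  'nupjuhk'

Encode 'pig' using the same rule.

The output letters match the input read backwards, each shifted +7: negative reversed is evitagen. Two steps: reverse the string, then apply a Caesar shift of +7.
For pig: reverse → gip; then shift: g+7=n, i+7=p, p+7=w.

npw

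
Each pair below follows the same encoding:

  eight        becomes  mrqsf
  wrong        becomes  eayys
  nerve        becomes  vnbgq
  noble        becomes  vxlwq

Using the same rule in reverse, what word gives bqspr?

thief

In eight: e→m is +8, i→r is +9, g→q is +10, h→s is +11 — the shift increases by 1 each position. Letter i (0-indexed) is shifted by i+8, so successive shifts are 8, 9, 10, ….
Reversing it on bqspr: b−8=t, q−9=h, s−10=i, p−11=e, r−12=f.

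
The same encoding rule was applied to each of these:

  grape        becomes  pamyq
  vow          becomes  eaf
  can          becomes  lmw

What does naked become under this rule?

The shift depends on letter class: consonant g→p is +9, but vowel a→m is +12. Vowels shift forward by 12 and consonants shift forward by 9.
For naked: n(cons)+9=w, a(vowel)+12=m, k(cons)+9=t, e(vowel)+12=q, d(cons)+9=m.

wmtqm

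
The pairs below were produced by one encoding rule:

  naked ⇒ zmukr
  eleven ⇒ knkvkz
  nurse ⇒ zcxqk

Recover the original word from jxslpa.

trophy

n(13)→z(25) and a(0)→m(12) fit y≡19x+12 (mod 26); the inverse of 19 mod 26 is 11. Each letter's alphabet position (a=0..z=25) is mapped through 19·x+12 mod 26 — an affine cipher.
Reversing it on jxslpa: j(9)→11·(9−12)≡19=t; x(23)→11·(23−12)≡17=r; s(18)→11·(18−12)≡14=o; l(11)→11·(11−12)≡15=p; p(15)→11·(15−12)≡7=h; a(0)→11·(0−12)≡24=y (all mod 26).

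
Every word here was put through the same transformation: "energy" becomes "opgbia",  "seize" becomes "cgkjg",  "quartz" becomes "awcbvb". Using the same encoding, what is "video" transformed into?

Shifts by position in energy: pos 0: e→o (+10), pos 1: n→p (+2), pos 2: e→g (+2), pos 3: r→b (+10), pos 4: g→i (+2), pos 5: y→a (+2) — repeating every 3. A repeating key of period 3 is used — shifts +10, +2, +2 over and over.
Applying it to video: v+10=f, i+2=k, d+2=f, e+10=o, o+2=q.

fkfoq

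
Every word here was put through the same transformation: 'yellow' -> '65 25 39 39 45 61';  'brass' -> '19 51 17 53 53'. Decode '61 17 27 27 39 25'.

The formula is n = 2×(alphabet index, a=1) + 15.
Decoding 61 17 27 27 39 25: 61→(61−15)÷2=23=w, 17→(17−15)÷2=1=a, 27→(27−15)÷2=6=f, 27→(27−15)÷2=6=f, 39→(39−15)÷2=12=l, 25→(25−15)÷2=5=e.

waffle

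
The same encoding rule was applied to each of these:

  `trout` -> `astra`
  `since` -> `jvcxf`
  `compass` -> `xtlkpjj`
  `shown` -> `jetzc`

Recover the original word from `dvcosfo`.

kindred

t(19)→a(0) and r(17)→s(18) fit y≡17x+15 (mod 26); the inverse of 17 mod 26 is 23. This is an affine cipher: with a=0,…,z=25, each position x becomes (17x+15) mod 26.
Decoding dvcosfo: d(3)→23·(3−15)≡10=k; v(21)→23·(21−15)≡8=i; c(2)→23·(2−15)≡13=n; o(14)→23·(14−15)≡3=d; s(18)→23·(18−15)≡17=r; f(5)→23·(5−15)≡4=e; o(14)→23·(14−15)≡3=d (all mod 26).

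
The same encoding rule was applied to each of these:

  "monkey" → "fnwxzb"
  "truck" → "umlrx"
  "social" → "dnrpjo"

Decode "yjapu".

m(12)→f(5) and o(14)→n(13) fit y≡17x+9 (mod 26); the inverse of 17 mod 26 is 23. This is an affine cipher: with a=0,…,z=25, each position x becomes (17x+9) mod 26.
Reversing it on yjapu: y(24)→23·(24−9)≡7=h; j(9)→23·(9−9)≡0=a; a(0)→23·(0−9)≡1=b; p(15)→23·(15−9)≡8=i; u(20)→23·(20−9)≡19=t (all mod 26).

habit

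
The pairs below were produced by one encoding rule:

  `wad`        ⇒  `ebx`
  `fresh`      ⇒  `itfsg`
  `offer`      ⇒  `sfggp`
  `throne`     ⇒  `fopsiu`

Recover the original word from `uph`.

got

The output letters match the input read backwards, each shifted +1: wad reversed is daw. Read the word backwards and shift each letter +1.
Undoing it on uph: shift back: u−1=t, p−1=o, h−1=g → tog; then reverse → got.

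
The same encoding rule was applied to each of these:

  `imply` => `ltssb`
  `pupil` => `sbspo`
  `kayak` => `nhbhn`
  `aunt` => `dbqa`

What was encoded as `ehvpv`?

Shifts by position in imply: pos 0: i→l (+3), pos 1: m→t (+7), pos 2: p→s (+3), pos 3: l→s (+7) — repeating every 2. A repeating key of period 2 is used — shifts +3, +7 over and over.
Undoing it on ehvpv: e−3=b, h−7=a, v−3=s, p−7=i, v−3=s.

basis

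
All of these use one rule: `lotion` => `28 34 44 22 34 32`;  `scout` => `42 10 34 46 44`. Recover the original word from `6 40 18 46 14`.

l(#12)→28 and o(#15)→34: differences scale by 2, so n = 2·pos + 4. Each letter becomes 2×(its alphabet position, a=1..z=26) + 4.
Decoding 6 40 18 46 14: 6→(6−4)÷2=1=a, 40→(40−4)÷2=18=r, 18→(18−4)÷2=7=g, 46→(46−4)÷2=21=u, 14→(14−4)÷2=5=e.

argue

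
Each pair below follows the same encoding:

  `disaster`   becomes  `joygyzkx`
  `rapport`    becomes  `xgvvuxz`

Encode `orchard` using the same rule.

uxingxj

It's a constant shift of +6 (ROT6).
For orchard: o+6=u, r+6=x, c+6=i, h+6=n, a+6=g, r+6=x, d+6=j.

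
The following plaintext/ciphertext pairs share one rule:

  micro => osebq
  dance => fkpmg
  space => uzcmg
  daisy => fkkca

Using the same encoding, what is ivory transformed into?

It's a Vigenère-style cipher with numeric key [2,10]: position i shifts by key[i mod 2].
For ivory: i+2=k, v+10=f, o+2=q, r+10=b, y+2=a.

kfqba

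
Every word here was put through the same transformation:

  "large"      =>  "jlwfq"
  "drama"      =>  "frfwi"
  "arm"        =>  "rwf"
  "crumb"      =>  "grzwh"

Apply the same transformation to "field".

iqjnk

The output letters match the input read backwards, each shifted +5: large reversed is egral. The word is reversed, then every letter is shifted forward by 5.
Applying it to field: reverse → dleif; then shift: d+5=i, l+5=q, e+5=j, i+5=n, f+5=k.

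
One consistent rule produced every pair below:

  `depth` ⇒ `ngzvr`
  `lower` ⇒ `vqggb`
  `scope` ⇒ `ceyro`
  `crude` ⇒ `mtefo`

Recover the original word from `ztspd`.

Shifts by position in depth: pos 0: d→n (+10), pos 1: e→g (+2), pos 2: p→z (+10), pos 3: t→v (+2) — repeating every 2. It's a Vigenère-style cipher with numeric key [10,2]: position i shifts by key[i mod 2].
Undoing it on ztspd: z−10=p, t−2=r, s−10=i, p−2=n, d−10=t.

print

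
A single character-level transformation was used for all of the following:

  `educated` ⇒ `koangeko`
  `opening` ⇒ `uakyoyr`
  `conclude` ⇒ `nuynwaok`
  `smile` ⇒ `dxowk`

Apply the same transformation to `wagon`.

hgruy

Two shifts are in play — +6 for a/e/i/o/u, +11 for every other letter.
For wagon: w(cons)+11=h, a(vowel)+6=g, g(cons)+11=r, o(vowel)+6=u, n(cons)+11=y.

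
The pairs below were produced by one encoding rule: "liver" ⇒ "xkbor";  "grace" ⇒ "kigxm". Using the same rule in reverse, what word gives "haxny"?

shrub

The output letters match the input read backwards, each shifted +6: liver reversed is revil. The word is reversed, then every letter is shifted forward by 6.
Reversing it on haxny: shift back: h−6=b, a−6=u, x−6=r, n−6=h, y−6=s → burhs; then reverse → shrub.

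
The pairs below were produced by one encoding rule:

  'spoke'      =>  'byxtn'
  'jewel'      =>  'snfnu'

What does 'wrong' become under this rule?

faxwp

Every letter moves 9 places later in the alphabet, wrapping around z→a.
For wrong: w+9=f, r+9=a, o+9=x, n+9=w, g+9=p.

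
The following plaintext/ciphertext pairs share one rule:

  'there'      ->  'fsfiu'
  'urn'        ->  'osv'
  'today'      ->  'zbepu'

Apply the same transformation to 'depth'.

The output letters match the input read backwards, each shifted +1: there reversed is ereht. Read the word backwards and shift each letter +1.
For depth: reverse → htped; then shift: h+1=i, t+1=u, p+1=q, e+1=f, d+1=e.

iuqfe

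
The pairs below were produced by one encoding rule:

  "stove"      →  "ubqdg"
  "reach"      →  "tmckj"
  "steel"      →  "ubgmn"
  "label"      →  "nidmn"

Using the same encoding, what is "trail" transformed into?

vzcqn

Shifts by position in stove: pos 0: s→u (+2), pos 1: t→b (+8), pos 2: o→q (+2), pos 3: v→d (+8) — repeating every 2. The shifts repeat in a cycle of length 2: positions 0,1,… shift by +2, +8, then the pattern repeats.
On trail: t+2=v, r+8=z, a+2=c, i+8=q, l+2=n.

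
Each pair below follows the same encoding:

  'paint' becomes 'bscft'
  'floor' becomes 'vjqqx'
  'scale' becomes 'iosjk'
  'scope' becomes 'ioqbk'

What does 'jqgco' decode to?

p(15)→b(1) and a(0)→s(18) fit y≡11x+18 (mod 26); the inverse of 11 mod 26 is 19. Each letter's alphabet position (a=0..z=25) is mapped through 11·x+18 mod 26 — an affine cipher.
Reversing it on jqgco: j(9)→19·(9−18)≡11=l; q(16)→19·(16−18)≡14=o; g(6)→19·(6−18)≡6=g; c(2)→19·(2−18)≡8=i; o(14)→19·(14−18)≡2=c (all mod 26).

logic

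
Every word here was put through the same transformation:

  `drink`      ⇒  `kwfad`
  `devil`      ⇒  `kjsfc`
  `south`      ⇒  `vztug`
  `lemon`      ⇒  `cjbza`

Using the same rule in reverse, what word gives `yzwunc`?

portal

d(3)→k(10) and r(17)→w(22) fit y≡25x+13 (mod 26); the inverse of 25 mod 26 is 25. Treating letters as 0–25, the rule is x ↦ 25x + 13 (mod 26).
Undoing it on yzwunc: y(24)→25·(24−13)≡15=p; z(25)→25·(25−13)≡14=o; w(22)→25·(22−13)≡17=r; u(20)→25·(20−13)≡19=t; n(13)→25·(13−13)≡0=a; c(2)→25·(2−13)≡11=l (all mod 26).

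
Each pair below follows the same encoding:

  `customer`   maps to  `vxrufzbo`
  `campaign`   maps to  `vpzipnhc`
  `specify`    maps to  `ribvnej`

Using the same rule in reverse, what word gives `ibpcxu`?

c(2)→v(21) and u(20)→x(23) fit y≡3x+15 (mod 26); the inverse of 3 mod 26 is 9. This is an affine cipher: with a=0,…,z=25, each position x becomes (3x+15) mod 26.
Decoding ibpcxu: i(8)→9·(8−15)≡15=p; b(1)→9·(1−15)≡4=e; p(15)→9·(15−15)≡0=a; c(2)→9·(2−15)≡13=n; x(23)→9·(23−15)≡20=u; u(20)→9·(20−15)≡19=t (all mod 26).

peanut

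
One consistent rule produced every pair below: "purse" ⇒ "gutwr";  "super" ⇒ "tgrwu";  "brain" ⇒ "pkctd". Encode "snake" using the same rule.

The output letters match the input read backwards, each shifted +2: purse reversed is esrup. The word is reversed, then every letter is shifted forward by 2.
For snake: reverse → ekans; then shift: e+2=g, k+2=m, a+2=c, n+2=p, s+2=u.

gmcpu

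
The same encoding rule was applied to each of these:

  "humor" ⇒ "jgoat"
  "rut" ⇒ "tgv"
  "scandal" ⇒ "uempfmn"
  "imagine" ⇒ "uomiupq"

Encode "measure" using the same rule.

oqmugtq

The shift depends on letter class: consonant h→j is +2, but vowel u→g is +12. The rule splits by letter class: vowels +12, consonants +2.
Applying it to measure: m(cons)+2=o, e(vowel)+12=q, a(vowel)+12=m, s(cons)+2=u, u(vowel)+12=g, r(cons)+2=t, e(vowel)+12=q.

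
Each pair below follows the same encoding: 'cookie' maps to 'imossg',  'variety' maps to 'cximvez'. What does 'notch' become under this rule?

The word is reversed, then every letter is shifted forward by 4.
Applying it to notch: reverse → hcton; then shift: h+4=l, c+4=g, t+4=x, o+4=s, n+4=r.

lgxsr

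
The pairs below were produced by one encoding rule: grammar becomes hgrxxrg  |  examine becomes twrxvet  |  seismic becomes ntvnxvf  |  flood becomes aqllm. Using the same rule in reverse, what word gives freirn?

canvas

g(6)→h(7) and r(17)→g(6) fit y≡7x+17 (mod 26); the inverse of 7 mod 26 is 15. This is an affine cipher: with a=0,…,z=25, each position x becomes (7x+17) mod 26.
Undoing it on freirn: f(5)→15·(5−17)≡2=c; r(17)→15·(17−17)≡0=a; e(4)→15·(4−17)≡13=n; i(8)→15·(8−17)≡21=v; r(17)→15·(17−17)≡0=a; n(13)→15·(13−17)≡18=s (all mod 26).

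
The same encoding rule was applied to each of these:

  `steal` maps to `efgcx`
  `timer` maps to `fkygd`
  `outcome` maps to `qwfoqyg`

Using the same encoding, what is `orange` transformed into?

The shift depends on letter class: consonant s→e is +12, but vowel e→g is +2. The rule splits by letter class: vowels +2, consonants +12.
Applying it to orange: o(vowel)+2=q, r(cons)+12=d, a(vowel)+2=c, n(cons)+12=z, g(cons)+12=s, e(vowel)+2=g.

qdczsg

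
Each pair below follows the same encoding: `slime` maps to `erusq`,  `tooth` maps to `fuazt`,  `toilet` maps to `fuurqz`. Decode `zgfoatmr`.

Shifts by position in slime: pos 0: s→e (+12), pos 1: l→r (+6), pos 2: i→u (+12), pos 3: m→s (+6) — repeating every 2. The shifts repeat in a cycle of length 2: positions 0,1,… shift by +12, +6, then the pattern repeats.
Decoding zgfoatmr: z−12=n, g−6=a, f−12=t, o−6=i, a−12=o, t−6=n, m−12=a, r−6=l.

national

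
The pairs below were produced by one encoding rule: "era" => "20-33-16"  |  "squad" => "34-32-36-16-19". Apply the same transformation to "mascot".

28-16-34-18-30-35

e is letter #5 and maps to 20: an offset of 15. Letters become their 1-based position plus 15 (so a→16, b→17, …).
On mascot: m=13→28, a=1→16, s=19→34, c=3→18, o=15→30, t=20→35.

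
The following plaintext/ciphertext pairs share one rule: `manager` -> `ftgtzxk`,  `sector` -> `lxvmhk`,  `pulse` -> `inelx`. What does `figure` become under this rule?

ybznkx

Compare letters: m→f is +19, a→t is +19, n→g is +19 — a constant shift. It's a constant shift of +19 (ROT19).
For figure: f+19=y, i+19=b, g+19=z, u+19=n, r+19=k, e+19=x.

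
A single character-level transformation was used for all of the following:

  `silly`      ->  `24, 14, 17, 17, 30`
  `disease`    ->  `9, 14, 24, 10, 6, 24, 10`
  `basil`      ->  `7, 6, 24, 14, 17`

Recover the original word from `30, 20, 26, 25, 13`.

youth

s is letter #19 and maps to 24: an offset of 5. Letters become their 1-based position plus 5 (so a→6, b→7, …).
Reversing it on 30, 20, 26, 25, 13: 30→(30−5)÷1=25=y, 20→(20−5)÷1=15=o, 26→(26−5)÷1=21=u, 25→(25−5)÷1=20=t, 13→(13−5)÷1=8=h.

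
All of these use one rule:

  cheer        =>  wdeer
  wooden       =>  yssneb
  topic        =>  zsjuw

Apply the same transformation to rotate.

This is an affine cipher: with a=0,…,z=25, each position x becomes (17x+14) mod 26.
On rotate: r(17)→17·17+14≡17=r; o(14)→17·14+14≡18=s; t(19)→17·19+14≡25=z; a(0)→17·0+14≡14=o; t(19)→17·19+14≡25=z; e(4)→17·4+14≡4=e (all mod 26).

rszoze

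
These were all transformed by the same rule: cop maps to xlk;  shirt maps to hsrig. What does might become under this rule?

nrtsg

This is the alphabet-reversal cipher (Atbash): a becomes z, b becomes y, etc.
Applying it to might: m↔n, i↔r, g↔t, h↔s, t↔g.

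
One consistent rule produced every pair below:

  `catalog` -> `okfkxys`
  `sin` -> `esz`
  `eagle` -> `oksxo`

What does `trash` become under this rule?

fdket

The shift depends on letter class: consonant c→o is +12, but vowel a→k is +10. The rule splits by letter class: vowels +10, consonants +12.
For trash: t(cons)+12=f, r(cons)+12=d, a(vowel)+10=k, s(cons)+12=e, h(cons)+12=t.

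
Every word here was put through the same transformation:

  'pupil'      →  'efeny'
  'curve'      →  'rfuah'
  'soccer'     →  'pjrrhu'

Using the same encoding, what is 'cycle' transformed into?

p(15)→e(4) and u(20)→f(5) fit y≡21x+1 (mod 26); the inverse of 21 mod 26 is 5. This is an affine cipher: with a=0,…,z=25, each position x becomes (21x+1) mod 26.
Applying it to cycle: c(2)→21·2+1≡17=r; y(24)→21·24+1≡11=l; c(2)→21·2+1≡17=r; l(11)→21·11+1≡24=y; e(4)→21·4+1≡7=h (all mod 26).

rlryh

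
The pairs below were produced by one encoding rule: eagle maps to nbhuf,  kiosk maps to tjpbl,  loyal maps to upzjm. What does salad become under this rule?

Shifts by position in eagle: pos 0: e→n (+9), pos 1: a→b (+1), pos 2: g→h (+1), pos 3: l→u (+9), pos 4: e→f (+1) — repeating every 3. The shifts repeat in a cycle of length 3: positions 0,1,… shift by +9, +1, +1, then the pattern repeats.
For salad: s+9=b, a+1=b, l+1=m, a+9=j, d+1=e.

bbmje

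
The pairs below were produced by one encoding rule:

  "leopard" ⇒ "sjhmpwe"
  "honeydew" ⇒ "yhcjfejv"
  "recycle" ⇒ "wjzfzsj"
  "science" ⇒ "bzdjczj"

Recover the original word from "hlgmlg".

This is an affine cipher: with a=0,…,z=25, each position x becomes (5x+15) mod 26.
Undoing it on hlgmlg: h(7)→21·(7−15)≡14=o; l(11)→21·(11−15)≡20=u; g(6)→21·(6−15)≡19=t; m(12)→21·(12−15)≡15=p; l(11)→21·(11−15)≡20=u; g(6)→21·(6−15)≡19=t (all mod 26).

output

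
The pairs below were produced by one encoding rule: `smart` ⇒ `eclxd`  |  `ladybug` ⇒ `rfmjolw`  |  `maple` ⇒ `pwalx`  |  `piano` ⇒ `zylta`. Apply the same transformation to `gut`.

The output letters match the input read backwards, each shifted +11: smart reversed is trams. The word is reversed, then every letter is shifted forward by 11.
Applying it to gut: reverse → tug; then shift: t+11=e, u+11=f, g+11=r.

efr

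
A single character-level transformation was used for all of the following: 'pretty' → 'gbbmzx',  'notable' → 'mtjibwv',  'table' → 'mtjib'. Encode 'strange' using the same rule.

movizba

The output letters match the input read backwards, each shifted +8: pretty reversed is ytterp. Two steps: reverse the string, then apply a Caesar shift of +8.
On strange: reverse → egnarts; then shift: e+8=m, g+8=o, n+8=v, a+8=i, r+8=z, t+8=b, s+8=a.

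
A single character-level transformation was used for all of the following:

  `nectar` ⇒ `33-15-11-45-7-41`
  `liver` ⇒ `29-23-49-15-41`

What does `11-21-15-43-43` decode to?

chess

n(#14)→33 and e(#5)→15: differences scale by 2, so n = 2·pos + 5. With a=1..z=26, the number is 2·pos + 5.
Reversing it on 11-21-15-43-43: 11→(11−5)÷2=3=c, 21→(21−5)÷2=8=h, 15→(15−5)÷2=5=e, 43→(43−5)÷2=19=s, 43→(43−5)÷2=19=s.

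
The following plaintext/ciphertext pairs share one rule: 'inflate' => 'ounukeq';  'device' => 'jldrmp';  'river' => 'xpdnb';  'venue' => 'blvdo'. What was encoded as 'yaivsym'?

In inflate: i→o is +6, n→u is +7, f→n is +8, l→u is +9 — the shift increases by 1 each position. The shift increases by 1 at each position, starting from +6: 6, 7, 8, ….
Undoing it on yaivsym: y−6=s, a−7=t, i−8=a, v−9=m, s−10=i, y−11=n, m−12=a.

stamina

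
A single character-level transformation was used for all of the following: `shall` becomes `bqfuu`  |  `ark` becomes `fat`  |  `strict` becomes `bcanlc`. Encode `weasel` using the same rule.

fjfbju

The shift depends on letter class: consonant s→b is +9, but vowel a→f is +5. Vowels shift forward by 5 and consonants shift forward by 9.
For weasel: w(cons)+9=f, e(vowel)+5=j, a(vowel)+5=f, s(cons)+9=b, e(vowel)+5=j, l(cons)+9=u.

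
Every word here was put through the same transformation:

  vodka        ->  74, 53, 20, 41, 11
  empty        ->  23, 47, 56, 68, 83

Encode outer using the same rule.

The formula is n = 3×(alphabet index, a=1) + 8.
For outer: o=15→53, u=21→71, t=20→68, e=5→23, r=18→62.

53, 71, 68, 23, 62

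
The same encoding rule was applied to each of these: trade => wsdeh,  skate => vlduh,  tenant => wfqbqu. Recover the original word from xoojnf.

Shifts by position in trade: pos 0: t→w (+3), pos 1: r→s (+1), pos 2: a→d (+3), pos 3: d→e (+1) — repeating every 2. The shifts repeat in a cycle of length 2: positions 0,1,… shift by +3, +1, then the pattern repeats.
Decoding xoojnf: x−3=u, o−1=n, o−3=l, j−1=i, n−3=k, f−1=e.

unlike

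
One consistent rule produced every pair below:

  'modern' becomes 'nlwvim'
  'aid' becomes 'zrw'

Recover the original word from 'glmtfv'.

tongue

Each pair mirrors across the alphabet (m↔n, o↔l, d↔w): positions sum to 25. Each letter is replaced by its mirror in the alphabet: a↔z, b↔y, c↔x, and so on (the Atbash cipher).
Reversing it on glmtfv: g↔t, l↔o, m↔n, t↔g, f↔u, v↔e.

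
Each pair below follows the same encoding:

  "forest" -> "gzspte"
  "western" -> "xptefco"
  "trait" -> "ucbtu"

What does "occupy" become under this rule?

pndfqj

Shifts by position in forest: pos 0: f→g (+1), pos 1: o→z (+11), pos 2: r→s (+1), pos 3: e→p (+11) — repeating every 2. It's a Vigenère-style cipher with numeric key [1,11]: position i shifts by key[i mod 2].
Applying it to occupy: o+1=p, c+11=n, c+1=d, u+11=f, p+1=q, y+11=j.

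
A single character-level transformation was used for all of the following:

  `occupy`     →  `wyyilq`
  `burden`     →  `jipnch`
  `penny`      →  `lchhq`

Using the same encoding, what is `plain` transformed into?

ldukh

Treating letters as 0–25, the rule is x ↦ 15x + 20 (mod 26).
On plain: p(15)→15·15+20≡11=l; l(11)→15·11+20≡3=d; a(0)→15·0+20≡20=u; i(8)→15·8+20≡10=k; n(13)→15·13+20≡7=h (all mod 26).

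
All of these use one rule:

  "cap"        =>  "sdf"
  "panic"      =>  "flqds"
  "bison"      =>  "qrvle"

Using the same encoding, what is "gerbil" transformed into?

The output letters match the input read backwards, each shifted +3: cap reversed is pac. Two steps: reverse the string, then apply a Caesar shift of +3.
Applying it to gerbil: reverse → libreg; then shift: l+3=o, i+3=l, b+3=e, r+3=u, e+3=h, g+3=j.

oleuhj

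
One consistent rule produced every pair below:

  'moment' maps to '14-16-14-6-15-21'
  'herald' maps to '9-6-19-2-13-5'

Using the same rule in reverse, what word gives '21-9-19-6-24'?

threw

m is letter #13 and maps to 14: an offset of 1. Each letter is replaced by its alphabet position (a=1..z=26) + 1.
Reversing it on 21-9-19-6-24: 21→(21−1)÷1=20=t, 9→(9−1)÷1=8=h, 19→(19−1)÷1=18=r, 6→(6−1)÷1=5=e, 24→(24−1)÷1=23=w.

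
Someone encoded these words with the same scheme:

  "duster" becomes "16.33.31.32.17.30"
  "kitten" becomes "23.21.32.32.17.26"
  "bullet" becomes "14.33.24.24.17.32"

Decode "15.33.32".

cut

Letters become their 1-based position plus 12 (so a→13, b→14, …).
Decoding 15.33.32: 15→(15−12)÷1=3=c, 33→(33−12)÷1=21=u, 32→(32−12)÷1=20=t.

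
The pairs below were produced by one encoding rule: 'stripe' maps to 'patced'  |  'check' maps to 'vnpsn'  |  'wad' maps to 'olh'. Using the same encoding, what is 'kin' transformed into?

The output letters match the input read backwards, each shifted +11: stripe reversed is epirts. The word is reversed, then every letter is shifted forward by 11.
On kin: reverse → nik; then shift: n+11=y, i+11=t, k+11=v.

ytv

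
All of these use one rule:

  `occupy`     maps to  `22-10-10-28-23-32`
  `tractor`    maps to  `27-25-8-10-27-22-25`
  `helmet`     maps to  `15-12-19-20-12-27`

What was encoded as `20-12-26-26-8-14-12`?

o is letter #15 and maps to 22: an offset of 7. Each letter is replaced by its alphabet position (a=1..z=26) + 7.
Decoding 20-12-26-26-8-14-12: 20→(20−7)÷1=13=m, 12→(12−7)÷1=5=e, 26→(26−7)÷1=19=s, 26→(26−7)÷1=19=s, 8→(8−7)÷1=1=a, 14→(14−7)÷1=7=g, 12→(12−7)÷1=5=e.

message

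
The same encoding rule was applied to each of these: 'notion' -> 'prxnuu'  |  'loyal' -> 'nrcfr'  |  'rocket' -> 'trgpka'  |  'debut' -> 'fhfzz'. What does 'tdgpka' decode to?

In notion: n→p is +2, o→r is +3, t→x is +4, i→n is +5 — the shift increases by 1 each position. The shift increases by 1 at each position, starting from +2: 2, 3, 4, ….
Undoing it on tdgpka: t−2=r, d−3=a, g−4=c, p−5=k, k−6=e, a−7=t.

racket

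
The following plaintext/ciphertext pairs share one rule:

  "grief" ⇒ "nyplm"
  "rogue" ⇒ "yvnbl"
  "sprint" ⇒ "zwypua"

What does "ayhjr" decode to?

track

Each letter is shifted forward by 7 in the alphabet (a Caesar shift of +7).
Decoding ayhjr: a−7=t, y−7=r, h−7=a, j−7=c, r−7=k.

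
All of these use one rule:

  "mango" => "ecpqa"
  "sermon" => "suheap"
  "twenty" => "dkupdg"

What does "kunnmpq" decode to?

webbing

m(12)→e(4) and a(0)→c(2) fit y≡11x+2 (mod 26); the inverse of 11 mod 26 is 19. This is an affine cipher: with a=0,…,z=25, each position x becomes (11x+2) mod 26.
Reversing it on kunnmpq: k(10)→19·(10−2)≡22=w; u(20)→19·(20−2)≡4=e; n(13)→19·(13−2)≡1=b; n(13)→19·(13−2)≡1=b; m(12)→19·(12−2)≡8=i; p(15)→19·(15−2)≡13=n; q(16)→19·(16−2)≡6=g (all mod 26).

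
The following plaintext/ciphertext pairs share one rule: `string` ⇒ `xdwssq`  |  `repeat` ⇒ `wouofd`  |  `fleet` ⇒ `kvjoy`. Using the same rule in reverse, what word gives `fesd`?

aunt

It's a Vigenère-style cipher with numeric key [5,10]: position i shifts by key[i mod 2].
Undoing it on fesd: f−5=a, e−10=u, s−5=n, d−10=t.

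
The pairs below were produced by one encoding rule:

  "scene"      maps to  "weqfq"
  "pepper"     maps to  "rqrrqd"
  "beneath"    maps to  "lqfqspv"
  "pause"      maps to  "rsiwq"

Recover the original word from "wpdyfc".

strong

s(18)→w(22) and c(2)→e(4) fit y≡19x+18 (mod 26); the inverse of 19 mod 26 is 11. This is an affine cipher: with a=0,…,z=25, each position x becomes (19x+18) mod 26.
Undoing it on wpdyfc: w(22)→11·(22−18)≡18=s; p(15)→11·(15−18)≡19=t; d(3)→11·(3−18)≡17=r; y(24)→11·(24−18)≡14=o; f(5)→11·(5−18)≡13=n; c(2)→11·(2−18)≡6=g (all mod 26).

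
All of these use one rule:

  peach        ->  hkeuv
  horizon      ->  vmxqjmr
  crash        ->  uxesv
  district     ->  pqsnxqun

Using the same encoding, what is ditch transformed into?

p(15)→h(7) and e(4)→k(10) fit y≡21x+4 (mod 26); the inverse of 21 mod 26 is 5. This is an affine cipher: with a=0,…,z=25, each position x becomes (21x+4) mod 26.
Applying it to ditch: d(3)→21·3+4≡15=p; i(8)→21·8+4≡16=q; t(19)→21·19+4≡13=n; c(2)→21·2+4≡20=u; h(7)→21·7+4≡21=v (all mod 26).

pqnuv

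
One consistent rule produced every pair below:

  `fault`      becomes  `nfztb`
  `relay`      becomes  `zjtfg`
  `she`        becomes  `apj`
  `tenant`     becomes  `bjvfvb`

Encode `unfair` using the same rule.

zvnfnz

The shift depends on letter class: consonant f→n is +8, but vowel a→f is +5. The rule splits by letter class: vowels +5, consonants +8.
Applying it to unfair: u(vowel)+5=z, n(cons)+8=v, f(cons)+8=n, a(vowel)+5=f, i(vowel)+5=n, r(cons)+8=z.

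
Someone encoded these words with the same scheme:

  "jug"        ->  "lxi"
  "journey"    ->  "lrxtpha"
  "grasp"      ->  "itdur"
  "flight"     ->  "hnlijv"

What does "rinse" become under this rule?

The shift depends on letter class: consonant j→l is +2, but vowel u→x is +3. Two shifts are in play — +3 for a/e/i/o/u, +2 for every other letter.
Applying it to rinse: r(cons)+2=t, i(vowel)+3=l, n(cons)+2=p, s(cons)+2=u, e(vowel)+3=h.

tlpuh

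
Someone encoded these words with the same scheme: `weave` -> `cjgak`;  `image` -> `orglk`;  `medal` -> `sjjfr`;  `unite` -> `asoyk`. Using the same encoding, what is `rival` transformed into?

xnbfr

Shifts by position in weave: pos 0: w→c (+6), pos 1: e→j (+5), pos 2: a→g (+6), pos 3: v→a (+5) — repeating every 2. It's a Vigenère-style cipher with numeric key [6,5]: position i shifts by key[i mod 2].
For rival: r+6=x, i+5=n, v+6=b, a+5=f, l+6=r.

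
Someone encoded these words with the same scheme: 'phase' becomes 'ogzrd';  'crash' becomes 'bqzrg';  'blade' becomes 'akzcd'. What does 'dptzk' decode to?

equal

Compare letters: p→o is +25, h→g is +25, a→z is +25 — a constant shift. Each letter is shifted forward by 25 in the alphabet (a Caesar shift of +25).
Undoing it on dptzk: d−25=e, p−25=q, t−25=u, z−25=a, k−25=l.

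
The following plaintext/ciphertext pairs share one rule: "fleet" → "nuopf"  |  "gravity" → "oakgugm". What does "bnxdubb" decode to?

tension

In fleet: f→n is +8, l→u is +9, e→o is +10, e→p is +11 — the shift increases by 1 each position. Letter i (0-indexed) is shifted by i+8, so successive shifts are 8, 9, 10, ….
Undoing it on bnxdubb: b−8=t, n−9=e, x−10=n, d−11=s, u−12=i, b−13=o, b−14=n.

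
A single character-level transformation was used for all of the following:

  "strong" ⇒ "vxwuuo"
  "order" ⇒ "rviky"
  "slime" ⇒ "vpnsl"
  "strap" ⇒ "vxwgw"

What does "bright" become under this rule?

evnmob

In strong: s→v is +3, t→x is +4, r→w is +5, o→u is +6 — the shift increases by 1 each position. Each letter shifts forward by (position + 3), i.e. 3, 4, 5, … — the shift grows by one for each successive letter.
For bright: b+3=e, r+4=v, i+5=n, g+6=m, h+7=o, t+8=b.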